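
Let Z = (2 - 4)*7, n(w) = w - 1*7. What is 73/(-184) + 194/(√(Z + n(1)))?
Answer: -73/184 - 97*I*√5/5 ≈ -0.39674 - 43.38*I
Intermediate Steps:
n(w) = -7 + w (n(w) = w - 7 = -7 + w)
Z = -14 (Z = -2*7 = -14)
73/(-184) + 194/(√(Z + n(1))) = 73/(-184) + 194/(√(-14 + (-7 + 1))) = 73*(-1/184) + 194/(√(-14 - 6)) = -73/184 + 194/(√(-20)) = -73/184 + 194/((2*I*√5)) = -73/184 + 194*(-I*√5/10) = -73/184 - 97*I*√5/5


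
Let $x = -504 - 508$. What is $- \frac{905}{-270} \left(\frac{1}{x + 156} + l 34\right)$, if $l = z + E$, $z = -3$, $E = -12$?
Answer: $- \frac{79017541}{46224} \approx -1709.4$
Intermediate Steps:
$x = -1012$
$l = -15$ ($l = -3 - 12 = -15$)
$- \frac{905}{-270} \left(\frac{1}{x + 156} + l 34\right) = - \frac{905}{-270} \left(\frac{1}{-1012 + 156} - 510\right) = \left(-905\right) \left(- \frac{1}{270}\right) \left(\frac{1}{-856} - 510\right) = \frac{181 \left(- \frac{1}{856} - 510\right)}{54} = \frac{181}{54} \left(- \frac{436561}{856}\right) = - \frac{79017541}{46224}$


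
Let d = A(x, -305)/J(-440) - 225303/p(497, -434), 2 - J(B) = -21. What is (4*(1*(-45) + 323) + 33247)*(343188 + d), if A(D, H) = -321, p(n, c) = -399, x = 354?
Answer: 36128375871198/3059 ≈ 1.1811e+10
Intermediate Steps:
J(B) = 23 (J(B) = 2 - 1*(-21) = 2 + 21 = 23)
d = 1684630/3059 (d = -321/23 - 225303/(-399) = -321*1/23 - 225303*(-1/399) = -321/23 + 75101/133 = 1684630/3059 ≈ 550.71)
(4*(1*(-45) + 323) + 33247)*(343188 + d) = (4*(1*(-45) + 323) + 33247)*(343188 + 1684630/3059) = (4*(-45 + 323) + 33247)*(1051496722/3059) = (4*278 + 33247)*(1051496722/3059) = (1112 + 33247)*(1051496722/3059) = 34359*(1051496722/3059) = 36128375871198/3059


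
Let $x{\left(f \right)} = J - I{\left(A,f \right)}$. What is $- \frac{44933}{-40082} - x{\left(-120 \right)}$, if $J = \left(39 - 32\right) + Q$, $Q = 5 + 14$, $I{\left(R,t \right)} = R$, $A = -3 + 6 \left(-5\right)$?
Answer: $- \frac{47345}{818} \approx -57.879$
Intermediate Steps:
$A = -33$ ($A = -3 - 30 = -33$)
$Q = 19$
$J = 26$ ($J = \left(39 - 32\right) + 19 = 7 + 19 = 26$)
$x{\left(f \right)} = 59$ ($x{\left(f \right)} = 26 - -33 = 26 + 33 = 59$)
$- \frac{44933}{-40082} - x{\left(-120 \right)} = - \frac{44933}{-40082} - 59 = \left(-44933\right) \left(- \frac{1}{40082}\right) - 59 = \frac{917}{818} - 59 = - \frac{47345}{818}$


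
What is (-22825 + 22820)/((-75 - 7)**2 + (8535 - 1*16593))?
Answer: 5/1334 ≈ 0.0037481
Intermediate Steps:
(-22825 + 22820)/((-75 - 7)**2 + (8535 - 1*16593)) = -5/((-82)**2 + (8535 - 16593)) = -5/(6724 - 8058) = -5/(-1334) = -5*(-1/1334) = 5/1334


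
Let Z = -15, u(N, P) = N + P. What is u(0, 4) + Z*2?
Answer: -26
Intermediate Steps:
u(0, 4) + Z*2 = (0 + 4) - 15*2 = 4 - 30 = -26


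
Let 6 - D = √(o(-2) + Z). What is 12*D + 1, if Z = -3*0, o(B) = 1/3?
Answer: 73 - 4*√3 ≈ 66.072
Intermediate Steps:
o(B) = ⅓
Z = 0
D = 6 - √3/3 (D = 6 - √(⅓ + 0) = 6 - √(⅓) = 6 - √3/3 ≈ 5.4227)
12*D + 1 = 12*(6 - √3/3) + 1 = (72 - 4*√3) + 1 = 73 - 4*√3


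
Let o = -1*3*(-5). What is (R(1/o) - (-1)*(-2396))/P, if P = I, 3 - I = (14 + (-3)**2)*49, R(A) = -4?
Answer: 600/281 ≈ 2.1352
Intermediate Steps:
o = 15 (o = -3*(-5) = 15)
I = -1124 (I = 3 - (14 + (-3)**2)*49 = 3 - (14 + 9)*49 = 3 - 23*49 = 3 - 1*1127 = 3 - 1127 = -1124)
P = -1124
(R(1/o) - (-1)*(-2396))/P = (-4 - (-1)*(-2396))/(-1124) = (-4 - 1*2396)*(-1/1124) = (-4 - 2396)*(-1/1124) = -2400*(-1/1124) = 600/281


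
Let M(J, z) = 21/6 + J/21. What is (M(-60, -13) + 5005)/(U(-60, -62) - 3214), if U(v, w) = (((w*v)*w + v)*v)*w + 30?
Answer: -70079/12014900576 ≈ -5.8327e-6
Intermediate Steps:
M(J, z) = 7/2 + J/21 (M(J, z) = 21*(⅙) + J*(1/21) = 7/2 + J/21)
U(v, w) = 30 + v*w*(v + v*w²) (U(v, w) = (((v*w)*w + v)*v)*w + 30 = ((v*w² + v)*v)*w + 30 = ((v + v*w²)*v)*w + 30 = (v*(v + v*w²))*w + 30 = v*w*(v + v*w²) + 30 = 30 + v*w*(v + v*w²))
(M(-60, -13) + 5005)/(U(-60, -62) - 3214) = ((7/2 + (1/21)*(-60)) + 5005)/((30 - 62*(-60)² + (-60)²*(-62)³) - 3214) = ((7/2 - 20/7) + 5005)/((30 - 62*3600 + 3600*(-238328)) - 3214) = (9/14 + 5005)/((30 - 223200 - 857980800) - 3214) = 70079/(14*(-858203970 - 3214)) = (70079/14)/(-858207184) = (70079/14)*(-1/858207184) = -70079/12014900576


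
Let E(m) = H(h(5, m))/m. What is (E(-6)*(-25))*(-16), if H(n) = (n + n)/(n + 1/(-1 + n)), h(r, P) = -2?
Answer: -800/7 ≈ -114.29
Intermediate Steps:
H(n) = 2*n/(n + 1/(-1 + n)) (H(n) = (2*n)/(n + 1/(-1 + n)) = 2*n/(n + 1/(-1 + n)))
E(m) = 12/(7*m) (E(m) = (2*(-2)*(-1 - 2)/(1 + (-2)**2 - 1*(-2)))/m = (2*(-2)*(-3)/(1 + 4 + 2))/m = (2*(-2)*(-3)/7)/m = (2*(-2)*(1/7)*(-3))/m = 12/(7*m))
(E(-6)*(-25))*(-16) = (((12/7)/(-6))*(-25))*(-16) = (((12/7)*(-1/6))*(-25))*(-16) = -2/7*(-25)*(-16) = (50/7)*(-16) = -800/7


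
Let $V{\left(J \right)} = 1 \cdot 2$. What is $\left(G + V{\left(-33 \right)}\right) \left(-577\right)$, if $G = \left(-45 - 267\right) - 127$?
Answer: $252149$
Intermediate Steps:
$V{\left(J \right)} = 2$
$G = -439$ ($G = -312 - 127 = -439$)
$\left(G + V{\left(-33 \right)}\right) \left(-577\right) = \left(-439 + 2\right) \left(-577\right) = \left(-437\right) \left(-577\right) = 252149$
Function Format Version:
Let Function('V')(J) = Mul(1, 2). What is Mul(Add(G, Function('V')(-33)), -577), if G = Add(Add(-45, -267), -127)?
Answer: 252149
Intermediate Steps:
Function('V')(J) = 2
G = -439 (G = Add(-312, -127) = -439)
Mul(Add(G, Function('V')(-33)), -577) = Mul(Add(-439, 2), -577) = Mul(-437, -577) = 252149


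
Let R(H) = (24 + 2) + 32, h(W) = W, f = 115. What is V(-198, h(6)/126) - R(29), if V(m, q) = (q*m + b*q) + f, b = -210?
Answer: 263/7 ≈ 37.571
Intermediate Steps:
R(H) = 58 (R(H) = 26 + 32 = 58)
V(m, q) = 115 - 210*q + m*q (V(m, q) = (q*m - 210*q) + 115 = (m*q - 210*q) + 115 = (-210*q + m*q) + 115 = 115 - 210*q + m*q)
V(-198, h(6)/126) - R(29) = (115 - 1260/126 - 1188/126) - 1*58 = (115 - 1260/126 - 1188/126) - 58 = (115 - 210*1/21 - 198*1/21) - 58 = (115 - 10 - 66/7) - 58 = 669/7 - 58 = 263/7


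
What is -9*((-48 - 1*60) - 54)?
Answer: 1458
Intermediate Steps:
-9*((-48 - 1*60) - 54) = -9*((-48 - 60) - 54) = -9*(-108 - 54) = -9*(-162) = 1458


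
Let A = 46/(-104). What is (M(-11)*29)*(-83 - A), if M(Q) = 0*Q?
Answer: 0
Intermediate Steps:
A = -23/52 (A = 46*(-1/104) = -23/52 ≈ -0.44231)
M(Q) = 0
(M(-11)*29)*(-83 - A) = (0*29)*(-83 - 1*(-23/52)) = 0*(-83 + 23/52) = 0*(-4293/52) = 0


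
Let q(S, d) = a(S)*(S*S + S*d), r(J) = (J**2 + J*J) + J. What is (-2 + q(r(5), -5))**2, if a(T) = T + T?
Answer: 91505040004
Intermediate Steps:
a(T) = 2*T
r(J) = J + 2*J**2 (r(J) = (J**2 + J**2) + J = 2*J**2 + J = J + 2*J**2)
q(S, d) = 2*S*(S**2 + S*d) (q(S, d) = (2*S)*(S*S + S*d) = (2*S)*(S**2 + S*d) = 2*S*(S**2 + S*d))
(-2 + q(r(5), -5))**2 = (-2 + 2*(5*(1 + 2*5))**2*(5*(1 + 2*5) - 5))**2 = (-2 + 2*(5*(1 + 10))**2*(5*(1 + 10) - 5))**2 = (-2 + 2*(5*11)**2*(5*11 - 5))**2 = (-2 + 2*55**2*(55 - 5))**2 = (-2 + 2*3025*50)**2 = (-2 + 302500)**2 = 302498**2 = 91505040004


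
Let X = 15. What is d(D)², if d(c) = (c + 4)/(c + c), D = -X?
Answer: 121/900 ≈ 0.13444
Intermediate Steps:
D = -15 (D = -1*15 = -15)
d(c) = (4 + c)/(2*c) (d(c) = (4 + c)/((2*c)) = (4 + c)*(1/(2*c)) = (4 + c)/(2*c))
d(D)² = ((½)*(4 - 15)/(-15))² = ((½)*(-1/15)*(-11))² = (11/30)² = 121/900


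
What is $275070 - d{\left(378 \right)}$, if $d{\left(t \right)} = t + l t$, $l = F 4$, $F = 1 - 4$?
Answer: $279228$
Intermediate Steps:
$F = -3$ ($F = 1 - 4 = -3$)
$l = -12$ ($l = \left(-3\right) 4 = -12$)
$d{\left(t \right)} = - 11 t$ ($d{\left(t \right)} = t - 12 t = - 11 t$)
$275070 - d{\left(378 \right)} = 275070 - \left(-11\right) 378 = 275070 - -4158 = 275070 + 4158 = 279228$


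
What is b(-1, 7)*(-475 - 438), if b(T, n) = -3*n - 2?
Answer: 20999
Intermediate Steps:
b(T, n) = -2 - 3*n
b(-1, 7)*(-475 - 438) = (-2 - 3*7)*(-475 - 438) = (-2 - 21)*(-913) = -23*(-913) = 20999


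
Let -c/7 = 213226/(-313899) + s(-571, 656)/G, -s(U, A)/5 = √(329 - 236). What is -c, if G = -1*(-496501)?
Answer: -1492582/313899 - 35*√93/496501 ≈ -4.7557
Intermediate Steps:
s(U, A) = -5*√93 (s(U, A) = -5*√(329 - 236) = -5*√93)
G = 496501
c = 1492582/313899 + 35*√93/496501 (c = -7*(213226/(-313899) - 5*√93/496501) = -7*(213226*(-1/313899) - 5*√93*(1/496501)) = -7*(-213226/313899 - 5*√93/496501) = 1492582/313899 + 35*√93/496501 ≈ 4.7557)
-c = -(1492582/313899 + 35*√93/496501) = -1492582/313899 - 35*√93/496501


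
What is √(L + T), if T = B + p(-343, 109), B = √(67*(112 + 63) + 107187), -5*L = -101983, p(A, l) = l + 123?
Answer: √(515715 + 200*√1858)/5 ≈ 144.82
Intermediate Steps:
p(A, l) = 123 + l
L = 101983/5 (L = -⅕*(-101983) = 101983/5 ≈ 20397.)
B = 8*√1858 (B = √(67*175 + 107187) = √(11725 + 107187) = √118912 = 8*√1858 ≈ 344.84)
T = 232 + 8*√1858 (T = 8*√1858 + (123 + 109) = 8*√1858 + 232 = 232 + 8*√1858 ≈ 576.84)
√(L + T) = √(101983/5 + (232 + 8*√1858)) = √(103143/5 + 8*√1858)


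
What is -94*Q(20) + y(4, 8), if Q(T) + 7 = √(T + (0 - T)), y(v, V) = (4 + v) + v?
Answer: 670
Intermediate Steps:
y(v, V) = 4 + 2*v
Q(T) = -7 (Q(T) = -7 + √(T + (0 - T)) = -7 + √(T - T) = -7 + √0 = -7 + 0 = -7)
-94*Q(20) + y(4, 8) = -94*(-7) + (4 + 2*4) = 658 + (4 + 8) = 658 + 12 = 670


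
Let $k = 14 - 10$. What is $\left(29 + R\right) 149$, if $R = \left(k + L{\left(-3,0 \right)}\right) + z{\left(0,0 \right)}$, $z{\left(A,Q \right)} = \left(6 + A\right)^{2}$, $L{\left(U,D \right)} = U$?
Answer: $9834$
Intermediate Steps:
$k = 4$ ($k = 14 - 10 = 4$)
$R = 37$ ($R = \left(4 - 3\right) + \left(6 + 0\right)^{2} = 1 + 6^{2} = 1 + 36 = 37$)
$\left(29 + R\right) 149 = \left(29 + 37\right) 149 = 66 \cdot 149 = 9834$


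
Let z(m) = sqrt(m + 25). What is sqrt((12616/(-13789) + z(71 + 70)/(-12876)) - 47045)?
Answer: sqrt(-370757040521786686836 - 612049461099*sqrt(166))/88773582 ≈ 216.9*I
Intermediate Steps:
z(m) = sqrt(25 + m)
sqrt((12616/(-13789) + z(71 + 70)/(-12876)) - 47045) = sqrt((12616/(-13789) + sqrt(25 + (71 + 70))/(-12876)) - 47045) = sqrt((12616*(-1/13789) + sqrt(25 + 141)*(-1/12876)) - 47045) = sqrt((-12616/13789 + sqrt(166)*(-1/12876)) - 47045) = sqrt((-12616/13789 - sqrt(166)/12876) - 47045) = sqrt(-648716121/13789 - sqrt(166)/12876)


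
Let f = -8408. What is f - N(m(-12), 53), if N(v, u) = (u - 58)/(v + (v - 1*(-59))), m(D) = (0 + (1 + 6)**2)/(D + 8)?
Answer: -580142/69 ≈ -8407.9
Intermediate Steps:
m(D) = 49/(8 + D) (m(D) = (0 + 7**2)/(8 + D) = (0 + 49)/(8 + D) = 49/(8 + D))
N(v, u) = (-58 + u)/(59 + 2*v) (N(v, u) = (-58 + u)/(v + (v + 59)) = (-58 + u)/(v + (59 + v)) = (-58 + u)/(59 + 2*v))
f - N(m(-12), 53) = -8408 - (-58 + 53)/(59 + 2*(49/(8 - 12))) = -8408 - (-5)/(59 + 2*(49/(-4))) = -8408 - (-5)/(59 + 2*(49*(-1/4))) = -8408 - (-5)/(59 + 2*(-49/4)) = -8408 - (-5)/(59 - 49/2) = -8408 - (-5)/69/2 = -8408 - 2*(-5)/69 = -8408 - 1*(-10/69) = -8408 + 10/69 = -580142/69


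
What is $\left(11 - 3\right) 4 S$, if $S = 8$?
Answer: $256$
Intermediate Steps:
$\left(11 - 3\right) 4 S = \left(11 - 3\right) 4 \cdot 8 = 8 \cdot 4 \cdot 8 = 32 \cdot 8 = 256$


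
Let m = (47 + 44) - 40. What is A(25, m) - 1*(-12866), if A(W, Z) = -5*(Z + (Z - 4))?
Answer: 12376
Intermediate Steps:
m = 51 (m = 91 - 40 = 51)
A(W, Z) = 20 - 10*Z (A(W, Z) = -5*(Z + (-4 + Z)) = -5*(-4 + 2*Z) = 20 - 10*Z)
A(25, m) - 1*(-12866) = (20 - 10*51) - 1*(-12866) = (20 - 510) + 12866 = -490 + 12866 = 12376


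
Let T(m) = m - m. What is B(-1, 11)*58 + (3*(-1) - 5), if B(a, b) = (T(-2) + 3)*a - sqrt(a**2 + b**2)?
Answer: -182 - 58*sqrt(122) ≈ -822.63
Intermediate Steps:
T(m) = 0
B(a, b) = -sqrt(a**2 + b**2) + 3*a (B(a, b) = (0 + 3)*a - sqrt(a**2 + b**2) = 3*a - sqrt(a**2 + b**2) = -sqrt(a**2 + b**2) + 3*a)
B(-1, 11)*58 + (3*(-1) - 5) = (-sqrt((-1)**2 + 11**2) + 3*(-1))*58 + (3*(-1) - 5) = (-sqrt(1 + 121) - 3)*58 + (-3 - 5) = (-sqrt(122) - 3)*58 - 8 = (-3 - sqrt(122))*58 - 8 = (-174 - 58*sqrt(122)) - 8 = -182 - 58*sqrt(122)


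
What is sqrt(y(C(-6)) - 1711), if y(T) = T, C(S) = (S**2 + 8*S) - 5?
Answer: 24*I*sqrt(3) ≈ 41.569*I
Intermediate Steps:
C(S) = -5 + S**2 + 8*S
sqrt(y(C(-6)) - 1711) = sqrt((-5 + (-6)**2 + 8*(-6)) - 1711) = sqrt((-5 + 36 - 48) - 1711) = sqrt(-17 - 1711) = sqrt(-1728) = 24*I*sqrt(3)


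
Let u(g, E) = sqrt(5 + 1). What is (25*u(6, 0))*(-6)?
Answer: -150*sqrt(6) ≈ -367.42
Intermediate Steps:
u(g, E) = sqrt(6)
(25*u(6, 0))*(-6) = (25*sqrt(6))*(-6) = -150*sqrt(6)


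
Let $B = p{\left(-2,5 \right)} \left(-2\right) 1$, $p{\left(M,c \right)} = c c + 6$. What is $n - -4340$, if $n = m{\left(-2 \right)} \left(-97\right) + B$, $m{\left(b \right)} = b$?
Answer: $4472$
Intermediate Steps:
$p{\left(M,c \right)} = 6 + c^{2}$ ($p{\left(M,c \right)} = c^{2} + 6 = 6 + c^{2}$)
$B = -62$ ($B = \left(6 + 5^{2}\right) \left(-2\right) 1 = \left(6 + 25\right) \left(-2\right) 1 = 31 \left(-2\right) 1 = \left(-62\right) 1 = -62$)
$n = 132$ ($n = \left(-2\right) \left(-97\right) - 62 = 194 - 62 = 132$)
$n - -4340 = 132 - -4340 = 132 + 4340 = 4472$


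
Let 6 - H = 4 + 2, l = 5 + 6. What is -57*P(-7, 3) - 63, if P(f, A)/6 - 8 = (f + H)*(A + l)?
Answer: 30717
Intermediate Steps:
l = 11
H = 0 (H = 6 - (4 + 2) = 6 - 1*6 = 6 - 6 = 0)
P(f, A) = 48 + 6*f*(11 + A) (P(f, A) = 48 + 6*((f + 0)*(A + 11)) = 48 + 6*(f*(11 + A)) = 48 + 6*f*(11 + A))
-57*P(-7, 3) - 63 = -57*(48 + 66*(-7) + 6*3*(-7)) - 63 = -57*(48 - 462 - 126) - 63 = -57*(-540) - 63 = 30780 - 63 = 30717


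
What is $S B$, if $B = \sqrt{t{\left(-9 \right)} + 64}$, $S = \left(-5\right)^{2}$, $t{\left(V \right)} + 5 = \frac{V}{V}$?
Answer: $50 \sqrt{15} \approx 193.65$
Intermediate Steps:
$t{\left(V \right)} = -4$ ($t{\left(V \right)} = -5 + \frac{V}{V} = -5 + 1 = -4$)
$S = 25$
$B = 2 \sqrt{15}$ ($B = \sqrt{-4 + 64} = \sqrt{60} = 2 \sqrt{15} \approx 7.746$)
$S B = 25 \cdot 2 \sqrt{15} = 50 \sqrt{15}$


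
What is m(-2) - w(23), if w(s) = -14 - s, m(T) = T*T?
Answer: 41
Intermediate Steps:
m(T) = T²
m(-2) - w(23) = (-2)² - (-14 - 1*23) = 4 - (-14 - 23) = 4 - 1*(-37) = 4 + 37 = 41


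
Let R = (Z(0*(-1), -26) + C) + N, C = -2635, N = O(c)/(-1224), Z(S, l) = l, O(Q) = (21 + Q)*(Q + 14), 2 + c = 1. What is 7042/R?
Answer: -307836/116333 ≈ -2.6462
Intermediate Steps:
c = -1 (c = -2 + 1 = -1)
O(Q) = (14 + Q)*(21 + Q) (O(Q) = (21 + Q)*(14 + Q) = (14 + Q)*(21 + Q))
N = -65/306 (N = (294 + (-1)**2 + 35*(-1))/(-1224) = (294 + 1 - 35)*(-1/1224) = 260*(-1/1224) = -65/306 ≈ -0.21242)
R = -814331/306 (R = (-26 - 2635) - 65/306 = -2661 - 65/306 = -814331/306 ≈ -2661.2)
7042/R = 7042/(-814331/306) = 7042*(-306/814331) = -307836/116333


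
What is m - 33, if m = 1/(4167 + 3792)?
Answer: -262646/7959 ≈ -33.000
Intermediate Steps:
m = 1/7959 ≈ 0.00012564
m - 33 = 1/7959 - 33 = -262646/7959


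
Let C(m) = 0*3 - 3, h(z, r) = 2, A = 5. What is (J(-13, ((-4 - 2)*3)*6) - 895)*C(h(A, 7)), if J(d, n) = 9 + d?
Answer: 2697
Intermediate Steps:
C(m) = -3 (C(m) = 0 - 3 = -3)
(J(-13, ((-4 - 2)*3)*6) - 895)*C(h(A, 7)) = ((9 - 13) - 895)*(-3) = (-4 - 895)*(-3) = -899*(-3) = 2697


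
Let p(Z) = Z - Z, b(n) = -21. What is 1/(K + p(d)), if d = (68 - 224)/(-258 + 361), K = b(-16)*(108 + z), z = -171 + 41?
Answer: 1/462 ≈ 0.0021645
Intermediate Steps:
z = -130
K = 462 (K = -21*(108 - 130) = -21*(-22) = 462)
d = -156/103 ≈ -1.5146
p(Z) = 0
1/(K + p(d)) = 1/(462 + 0) = 1/462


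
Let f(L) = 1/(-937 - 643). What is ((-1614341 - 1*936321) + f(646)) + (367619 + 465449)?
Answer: -2713798521/1580 ≈ -1.7176e+6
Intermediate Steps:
f(L) = -1/1580 (f(L) = 1/(-1580) = -1/1580)
((-1614341 - 1*936321) + f(646)) + (367619 + 465449) = ((-1614341 - 1*936321) - 1/1580) + (367619 + 465449) = ((-1614341 - 936321) - 1/1580) + 833068 = (-2550662 - 1/1580) + 833068 = -4030045961/1580 + 833068 = -2713798521/1580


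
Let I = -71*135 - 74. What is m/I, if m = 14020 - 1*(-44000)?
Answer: -58020/9659 ≈ -6.0068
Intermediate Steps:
m = 58020 (m = 14020 + 44000 = 58020)
I = -9659 (I = -9585 - 74 = -9659)
m/I = 58020/(-9659) = 58020*(-1/9659) = -58020/9659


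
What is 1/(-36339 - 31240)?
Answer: -1/67579 ≈ -1.4797e-5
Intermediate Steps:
1/(-36339 - 31240) = 1/(-67579) = -1/67579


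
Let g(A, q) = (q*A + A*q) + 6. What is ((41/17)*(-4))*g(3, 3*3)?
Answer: -9840/17 ≈ -578.82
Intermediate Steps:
g(A, q) = 6 + 2*A*q (g(A, q) = (A*q + A*q) + 6 = 2*A*q + 6 = 6 + 2*A*q)
((41/17)*(-4))*g(3, 3*3) = ((41/17)*(-4))*(6 + 2*3*(3*3)) = ((41*(1/17))*(-4))*(6 + 2*3*9) = ((41/17)*(-4))*(6 + 54) = -164/17*60 = -9840/17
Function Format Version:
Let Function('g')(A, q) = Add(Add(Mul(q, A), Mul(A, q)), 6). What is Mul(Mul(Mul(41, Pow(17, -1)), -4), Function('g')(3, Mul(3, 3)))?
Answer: Rational(-9840, 17) ≈ -578.82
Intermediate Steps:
Function('g')(A, q) = Add(6, Mul(2, A, q)) (Function('g')(A, q) = Add(Add(Mul(A, q), Mul(A, q)), 6) = Add(Mul(2, A, q), 6) = Add(6, Mul(2, A, q)))
Mul(Mul(Mul(41, Pow(17, -1)), -4), Function('g')(3, Mul(3, 3))) = Mul(Mul(Mul(41, Pow(17, -1)), -4), Add(6, Mul(2, 3, Mul(3, 3)))) = Mul(Mul(Mul(41, Rational(1, 17)), -4), Add(6, Mul(2, 3, 9))) = Mul(Mul(Rational(41, 17), -4), Add(6, 54)) = Mul(Rational(-164, 17), 60) = Rational(-9840, 17)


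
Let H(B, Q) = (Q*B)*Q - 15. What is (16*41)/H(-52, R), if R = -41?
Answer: -656/87427 ≈ -0.0075034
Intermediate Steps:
H(B, Q) = -15 + B*Q² (H(B, Q) = (B*Q)*Q - 15 = B*Q² - 15 = -15 + B*Q²)
(16*41)/H(-52, R) = (16*41)/(-15 - 52*(-41)²) = 656/(-15 - 52*1681) = 656/(-15 - 87412) = 656/(-87427) = 656*(-1/87427) = -656/87427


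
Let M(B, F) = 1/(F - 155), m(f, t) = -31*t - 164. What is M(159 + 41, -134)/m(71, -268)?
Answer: -1/2353616 ≈ -4.2488e-7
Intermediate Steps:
m(f, t) = -164 - 31*t
M(B, F) = 1/(-155 + F)
M(159 + 41, -134)/m(71, -268) = 1/((-155 - 134)*(-164 - 31*(-268))) = 1/((-289)*(-164 + 8308)) = -1/289/8144 = -1/289*1/8144 = -1/2353616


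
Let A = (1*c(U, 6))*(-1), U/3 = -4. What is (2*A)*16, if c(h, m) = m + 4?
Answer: -320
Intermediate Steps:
U = -12 (U = 3*(-4) = -12)
c(h, m) = 4 + m
A = -10 (A = (1*(4 + 6))*(-1) = (1*10)*(-1) = 10*(-1) = -10)
(2*A)*16 = (2*(-10))*16 = -20*16 = -320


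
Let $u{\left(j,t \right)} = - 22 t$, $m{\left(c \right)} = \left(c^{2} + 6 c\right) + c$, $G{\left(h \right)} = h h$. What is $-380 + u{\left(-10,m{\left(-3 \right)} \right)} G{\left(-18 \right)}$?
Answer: $85156$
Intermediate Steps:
$G{\left(h \right)} = h^{2}$
$m{\left(c \right)} = c^{2} + 7 c$
$-380 + u{\left(-10,m{\left(-3 \right)} \right)} G{\left(-18 \right)} = -380 + - 22 \left(- 3 \left(7 - 3\right)\right) \left(-18\right)^{2} = -380 + - 22 \left(\left(-3\right) 4\right) 324 = -380 + \left(-22\right) \left(-12\right) 324 = -380 + 264 \cdot 324 = -380 + 85536 = 85156$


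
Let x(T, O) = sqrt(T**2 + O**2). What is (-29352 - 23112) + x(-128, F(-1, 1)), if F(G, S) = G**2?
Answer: -52464 + sqrt(16385) ≈ -52336.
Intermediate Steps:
x(T, O) = sqrt(O**2 + T**2)
(-29352 - 23112) + x(-128, F(-1, 1)) = (-29352 - 23112) + sqrt(((-1)**2)**2 + (-128)**2) = -52464 + sqrt(1**2 + 16384) = -52464 + sqrt(1 + 16384) = -52464 + sqrt(16385)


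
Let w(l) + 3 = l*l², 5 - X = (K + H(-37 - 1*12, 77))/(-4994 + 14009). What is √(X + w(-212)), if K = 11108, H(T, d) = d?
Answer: I*√30974121787245/1803 ≈ 3086.8*I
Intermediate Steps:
X = 6778/1803 (X = 5 - (11108 + 77)/(-4994 + 14009) = 5 - 11185/9015 = 5 - 1*2237/1803 = 5 - 2237/1803 = 6778/1803 ≈ 3.7593)
w(l) = -3 + l³ (w(l) = -3 + l*l² = -3 + l³)
√(X + w(-212)) = √(6778/1803 + (-3 + (-212)³)) = √(6778/1803 + (-3 - 9528128)) = √(6778/1803 - 9528131) = √(-17179213415/1803) = I*√30974121787245/1803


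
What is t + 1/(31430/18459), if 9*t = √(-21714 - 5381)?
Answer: 2637/4490 + I*√27095/9 ≈ 0.58731 + 18.29*I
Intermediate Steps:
t = I*√27095/9 (t = √(-21714 - 5381)/9 = √(-27095)/9 = (I*√27095)/9 = I*√27095/9 ≈ 18.29*I)
t + 1/(31430/18459) = I*√27095/9 + 1/(31430/18459) = I*√27095/9 + 1/(31430*(1/18459)) = I*√27095/9 + 1/(4490/2637) = I*√27095/9 + 2637/4490 = 2637/4490 + I*√27095/9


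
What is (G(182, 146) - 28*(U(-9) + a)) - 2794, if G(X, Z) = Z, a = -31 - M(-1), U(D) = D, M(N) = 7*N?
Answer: -1724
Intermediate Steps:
a = -24 (a = -31 - 7*(-1) = -31 - 1*(-7) = -31 + 7 = -24)
(G(182, 146) - 28*(U(-9) + a)) - 2794 = (146 - 28*(-9 - 24)) - 2794 = (146 - 28*(-33)) - 2794 = (146 + 924) - 2794 = 1070 - 2794 = -1724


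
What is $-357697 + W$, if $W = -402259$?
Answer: $-759956$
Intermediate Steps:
$-357697 + W = -357697 - 402259 = -759956$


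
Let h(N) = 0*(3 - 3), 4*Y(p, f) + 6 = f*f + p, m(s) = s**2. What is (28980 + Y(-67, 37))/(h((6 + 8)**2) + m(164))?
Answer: 3663/3362 ≈ 1.0895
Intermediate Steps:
Y(p, f) = -3/2 + p/4 + f**2/4 (Y(p, f) = -3/2 + (f*f + p)/4 = -3/2 + (f**2 + p)/4 = -3/2 + (p + f**2)/4 = -3/2 + (p/4 + f**2/4) = -3/2 + p/4 + f**2/4)
h(N) = 0 (h(N) = 0*0 = 0)
(28980 + Y(-67, 37))/(h((6 + 8)**2) + m(164)) = (28980 + (-3/2 + (1/4)*(-67) + (1/4)*37**2))/(0 + 164**2) = (28980 + (-3/2 - 67/4 + (1/4)*1369))/(0 + 26896) = (28980 + (-3/2 - 67/4 + 1369/4))/26896 = (28980 + 324)*(1/26896) = 29304*(1/26896) = 3663/3362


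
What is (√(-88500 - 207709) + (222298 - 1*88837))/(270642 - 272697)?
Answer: -44487/685 - I*√296209/2055 ≈ -64.945 - 0.26484*I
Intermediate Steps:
(√(-88500 - 207709) + (222298 - 1*88837))/(270642 - 272697) = (√(-296209) + (222298 - 88837))/(-2055) = (I*√296209 + 133461)*(-1/2055) = (133461 + I*√296209)*(-1/2055) = -44487/685 - I*√296209/2055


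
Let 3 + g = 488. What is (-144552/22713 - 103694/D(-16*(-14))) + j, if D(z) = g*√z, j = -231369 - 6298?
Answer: -1799425041/7571 - 51847*√14/13580 ≈ -2.3769e+5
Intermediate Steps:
g = 485 (g = -3 + 488 = 485)
j = -237667
D(z) = 485*√z
(-144552/22713 - 103694/D(-16*(-14))) + j = (-144552/22713 - 103694*√14/27160) - 237667 = (-144552*1/22713 - 103694*√14/27160) - 237667 = (-48184/7571 - 103694*√14/27160) - 237667 = (-48184/7571 - 51847*√14/13580) - 237667 = -1799425041/7571 - 51847*√14/13580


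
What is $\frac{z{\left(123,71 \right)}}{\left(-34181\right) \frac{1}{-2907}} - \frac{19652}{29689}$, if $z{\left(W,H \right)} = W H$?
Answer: $\frac{39633573713}{53410511} \approx 742.06$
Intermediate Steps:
$z{\left(W,H \right)} = H W$
$\frac{z{\left(123,71 \right)}}{\left(-34181\right) \frac{1}{-2907}} - \frac{19652}{29689} = \frac{71 \cdot 123}{\left(-34181\right) \frac{1}{-2907}} - \frac{19652}{29689} = \frac{8733}{\left(-34181\right) \left(- \frac{1}{2907}\right)} - \frac{19652}{29689} = \frac{8733}{\frac{1799}{153}} - \frac{19652}{29689} = 8733 \cdot \frac{153}{1799} - \frac{19652}{29689} = \frac{1336149}{1799} - \frac{19652}{29689} = \frac{39633573713}{53410511}$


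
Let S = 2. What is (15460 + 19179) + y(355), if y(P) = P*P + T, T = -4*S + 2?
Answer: 160658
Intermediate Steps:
T = -6 (T = -4*2 + 2 = -8 + 2 = -6)
y(P) = -6 + P² (y(P) = P*P - 6 = P² - 6 = -6 + P²)
(15460 + 19179) + y(355) = (15460 + 19179) + (-6 + 355²) = 34639 + (-6 + 126025) = 34639 + 126019 = 160658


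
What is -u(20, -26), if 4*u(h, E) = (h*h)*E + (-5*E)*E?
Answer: 3445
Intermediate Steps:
u(h, E) = -5*E**2/4 + E*h**2/4 (u(h, E) = ((h*h)*E + (-5*E)*E)/4 = (h**2*E - 5*E**2)/4 = (E*h**2 - 5*E**2)/4 = (-5*E**2 + E*h**2)/4 = -5*E**2/4 + E*h**2/4)
-u(20, -26) = -(-26)*(20**2 - 5*(-26))/4 = -(-26)*(400 + 130)/4 = -(-26)*530/4 = -1*(-3445) = 3445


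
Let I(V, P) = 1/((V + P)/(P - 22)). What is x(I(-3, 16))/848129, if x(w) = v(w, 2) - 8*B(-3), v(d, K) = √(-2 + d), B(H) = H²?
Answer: -72/848129 + 4*I*√26/11025677 ≈ -8.4893e-5 + 1.8499e-6*I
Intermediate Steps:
I(V, P) = (-22 + P)/(P + V) (I(V, P) = 1/((P + V)/(-22 + P)) = (-22 + P)/(P + V))
x(w) = -72 + √(-2 + w) (x(w) = √(-2 + w) - 8*(-3)² = √(-2 + w) - 8*9 = √(-2 + w) - 72 = -72 + √(-2 + w))
x(I(-3, 16))/848129 = (-72 + √(-2 + (-22 + 16)/(16 - 3)))/848129 = (-72 + √(-2 - 6/13))*(1/848129) = (-72 + √(-32/13))*(1/848129) = (-72 + 4*I*√26/13)*(1/848129) = -72/848129 + 4*I*√26/11025677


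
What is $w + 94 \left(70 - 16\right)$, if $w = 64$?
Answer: $5140$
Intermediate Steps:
$w + 94 \left(70 - 16\right) = 64 + 94 \left(70 - 16\right) = 64 + 94 \cdot 54 = 64 + 5076 = 5140$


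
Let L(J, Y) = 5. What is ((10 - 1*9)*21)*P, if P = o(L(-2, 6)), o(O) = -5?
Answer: -105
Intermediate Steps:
P = -5
((10 - 1*9)*21)*P = ((10 - 1*9)*21)*(-5) = ((10 - 9)*21)*(-5) = (1*21)*(-5) = 21*(-5) = -105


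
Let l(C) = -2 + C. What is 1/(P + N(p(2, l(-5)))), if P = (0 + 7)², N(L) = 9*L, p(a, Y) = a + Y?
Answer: ¼ ≈ 0.25000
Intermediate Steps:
p(a, Y) = Y + a
P = 49 (P = 7² = 49)
1/(P + N(p(2, l(-5)))) = 1/(49 + 9*((-2 - 5) + 2)) = 1/(49 + 9*(-7 + 2)) = 1/(49 + 9*(-5)) = 1/(49 - 45) = 1/4 = ¼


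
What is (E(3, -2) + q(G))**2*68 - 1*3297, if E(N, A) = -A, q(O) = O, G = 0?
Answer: -3025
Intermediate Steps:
(E(3, -2) + q(G))**2*68 - 1*3297 = (-1*(-2) + 0)**2*68 - 1*3297 = (2 + 0)**2*68 - 3297 = 2**2*68 - 3297 = 4*68 - 3297 = 272 - 3297 = -3025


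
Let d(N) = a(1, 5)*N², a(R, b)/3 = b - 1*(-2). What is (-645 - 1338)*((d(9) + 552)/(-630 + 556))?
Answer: 4467699/74 ≈ 60374.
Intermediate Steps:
a(R, b) = 6 + 3*b (a(R, b) = 3*(b - 1*(-2)) = 3*(b + 2) = 3*(2 + b) = 6 + 3*b)
d(N) = 21*N² (d(N) = (6 + 3*5)*N² = (6 + 15)*N² = 21*N²)
(-645 - 1338)*((d(9) + 552)/(-630 + 556)) = (-645 - 1338)*((21*9² + 552)/(-630 + 556)) = -1983*(21*81 + 552)/(-74) = -1983*(1701 + 552)*(-1)/74 = -4467699*(-1)/74 = -1983*(-2253/74) = 4467699/74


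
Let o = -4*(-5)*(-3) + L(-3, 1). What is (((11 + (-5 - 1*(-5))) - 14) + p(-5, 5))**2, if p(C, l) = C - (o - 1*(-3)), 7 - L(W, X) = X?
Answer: 1849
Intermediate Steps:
L(W, X) = 7 - X
o = -54 (o = -4*(-5)*(-3) + (7 - 1*1) = 20*(-3) + (7 - 1) = -60 + 6 = -54)
p(C, l) = 51 + C (p(C, l) = C - (-54 - 1*(-3)) = C - (-54 + 3) = C - 1*(-51) = C + 51 = 51 + C)
(((11 + (-5 - 1*(-5))) - 14) + p(-5, 5))**2 = (((11 + (-5 - 1*(-5))) - 14) + (51 - 5))**2 = (((11 + (-5 + 5)) - 14) + 46)**2 = (((11 + 0) - 14) + 46)**2 = ((11 - 14) + 46)**2 = (-3 + 46)**2 = 43**2 = 1849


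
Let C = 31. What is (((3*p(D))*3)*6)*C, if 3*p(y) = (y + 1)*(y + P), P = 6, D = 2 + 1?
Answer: 20088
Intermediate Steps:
D = 3
p(y) = (1 + y)*(6 + y)/3 (p(y) = ((y + 1)*(y + 6))/3 = ((1 + y)*(6 + y))/3 = (1 + y)*(6 + y)/3)
(((3*p(D))*3)*6)*C = (((3*(2 + (⅓)*3² + (7/3)*3))*3)*6)*31 = (((3*(2 + (⅓)*9 + 7))*3)*6)*31 = (((3*(2 + 3 + 7))*3)*6)*31 = (((3*12)*3)*6)*31 = ((36*3)*6)*31 = (108*6)*31 = 648*31 = 20088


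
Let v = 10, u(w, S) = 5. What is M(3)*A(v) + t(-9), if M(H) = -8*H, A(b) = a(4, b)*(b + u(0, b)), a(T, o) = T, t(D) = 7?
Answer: -1433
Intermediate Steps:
A(b) = 20 + 4*b (A(b) = 4*(b + 5) = 4*(5 + b) = 20 + 4*b)
M(3)*A(v) + t(-9) = (-8*3)*(20 + 4*10) + 7 = -24*(20 + 40) + 7 = -24*60 + 7 = -1440 + 7 = -1433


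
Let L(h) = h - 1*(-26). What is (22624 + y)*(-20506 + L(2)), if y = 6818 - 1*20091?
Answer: -191489778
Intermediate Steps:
y = -13273 (y = 6818 - 20091 = -13273)
L(h) = 26 + h (L(h) = h + 26 = 26 + h)
(22624 + y)*(-20506 + L(2)) = (22624 - 13273)*(-20506 + (26 + 2)) = 9351*(-20506 + 28) = 9351*(-20478) = -191489778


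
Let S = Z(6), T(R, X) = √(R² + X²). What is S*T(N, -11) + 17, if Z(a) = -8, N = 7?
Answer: 17 - 8*√170 ≈ -87.307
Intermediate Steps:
S = -8
S*T(N, -11) + 17 = -8*√(7² + (-11)²) + 17 = -8*√(49 + 121) + 17 = -8*√170 + 17 = 17 - 8*√170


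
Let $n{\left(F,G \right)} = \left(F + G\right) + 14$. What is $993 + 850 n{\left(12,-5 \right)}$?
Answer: $18843$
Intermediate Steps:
$n{\left(F,G \right)} = 14 + F + G$
$993 + 850 n{\left(12,-5 \right)} = 993 + 850 \left(14 + 12 - 5\right) = 993 + 850 \cdot 21 = 993 + 17850 = 18843$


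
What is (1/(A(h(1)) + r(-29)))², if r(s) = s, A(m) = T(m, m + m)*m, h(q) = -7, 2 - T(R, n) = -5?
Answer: 1/6084 ≈ 0.00016437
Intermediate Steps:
T(R, n) = 7 (T(R, n) = 2 - 1*(-5) = 2 + 5 = 7)
A(m) = 7*m
(1/(A(h(1)) + r(-29)))² = (1/(7*(-7) - 29))² = (1/(-49 - 29))² = (1/(-78))² = (-1/78)² = 1/6084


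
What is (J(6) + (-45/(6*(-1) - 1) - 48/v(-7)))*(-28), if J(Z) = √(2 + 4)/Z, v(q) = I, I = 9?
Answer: -92/3 - 14*√6/3 ≈ -42.098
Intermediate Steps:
v(q) = 9
J(Z) = √6/Z
(J(6) + (-45/(6*(-1) - 1) - 48/v(-7)))*(-28) = (√6/6 + (-45/(6*(-1) - 1) - 48/9))*(-28) = (√6*(⅙) + (-45/(-6 - 1) - 48*⅑))*(-28) = (√6/6 + (-45/(-7) - 16/3))*(-28) = (√6/6 + (-45*(-⅐) - 16/3))*(-28) = (√6/6 + (45/7 - 16/3))*(-28) = (√6/6 + 23/21)*(-28) = (23/21 + √6/6)*(-28) = -92/3 - 14*√6/3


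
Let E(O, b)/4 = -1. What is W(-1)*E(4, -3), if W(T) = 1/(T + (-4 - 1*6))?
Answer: 4/11 ≈ 0.36364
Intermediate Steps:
E(O, b) = -4 (E(O, b) = 4*(-1) = -4)
W(T) = 1/(-10 + T) (W(T) = 1/(T + (-4 - 6)) = 1/(T - 10) = 1/(-10 + T))
W(-1)*E(4, -3) = -4/(-10 - 1) = -4/(-11) = -1/11*(-4) = 4/11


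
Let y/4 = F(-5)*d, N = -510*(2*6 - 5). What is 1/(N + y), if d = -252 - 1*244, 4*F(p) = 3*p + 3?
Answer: 1/2382 ≈ 0.00041982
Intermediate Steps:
F(p) = ¾ + 3*p/4 (F(p) = (3*p + 3)/4 = (3 + 3*p)/4 = ¾ + 3*p/4)
d = -496 (d = -252 - 244 = -496)
N = -3570 (N = -510*(12 - 5) = -510*7 = -3570)
y = 5952 (y = 4*((¾ + (¾)*(-5))*(-496)) = 4*((¾ - 15/4)*(-496)) = 4*(-3*(-496)) = 4*1488 = 5952)
1/(N + y) = 1/(-3570 + 5952) = 1/2382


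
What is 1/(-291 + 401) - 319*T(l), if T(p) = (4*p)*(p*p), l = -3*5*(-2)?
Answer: -3789719999/110 ≈ -3.4452e+7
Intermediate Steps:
l = 30 (l = -15*(-2) = 30)
T(p) = 4*p**3 (T(p) = (4*p)*p**2 = 4*p**3)
1/(-291 + 401) - 319*T(l) = 1/(-291 + 401) - 1276*30**3 = 1/110 - 1276*27000 = 1/110 - 319*108000 = 1/110 - 34452000 = -3789719999/110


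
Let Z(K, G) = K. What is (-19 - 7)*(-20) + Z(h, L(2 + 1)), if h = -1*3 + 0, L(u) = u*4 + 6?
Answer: 517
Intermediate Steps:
L(u) = 6 + 4*u (L(u) = 4*u + 6 = 6 + 4*u)
h = -3 (h = -3 + 0 = -3)
(-19 - 7)*(-20) + Z(h, L(2 + 1)) = (-19 - 7)*(-20) - 3 = -26*(-20) - 3 = 520 - 3 = 517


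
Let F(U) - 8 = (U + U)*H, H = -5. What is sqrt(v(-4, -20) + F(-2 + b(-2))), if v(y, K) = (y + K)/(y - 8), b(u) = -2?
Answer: 5*sqrt(2) ≈ 7.0711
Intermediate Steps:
v(y, K) = (K + y)/(-8 + y)
F(U) = 8 - 10*U (F(U) = 8 + (U + U)*(-5) = 8 + (2*U)*(-5) = 8 - 10*U)
sqrt(v(-4, -20) + F(-2 + b(-2))) = sqrt((-20 - 4)/(-8 - 4) + (8 - 10*(-2 - 2))) = sqrt(-24/(-12) + (8 - 10*(-4))) = sqrt(-1/12*(-24) + (8 + 40)) = sqrt(2 + 48) = sqrt(50) = 5*sqrt(2)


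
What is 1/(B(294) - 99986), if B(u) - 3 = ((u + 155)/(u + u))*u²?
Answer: -1/33980 ≈ -2.9429e-5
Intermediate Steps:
B(u) = 3 + u*(155 + u)/2 (B(u) = 3 + ((u + 155)/(u + u))*u² = 3 + ((155 + u)/((2*u)))*u² = 3 + ((155 + u)*(1/(2*u)))*u² = 3 + ((155 + u)/(2*u))*u² = 3 + u*(155 + u)/2)
1/(B(294) - 99986) = 1/((3 + (½)*294² + (155/2)*294) - 99986) = 1/((3 + (½)*86436 + 22785) - 99986) = 1/((3 + 43218 + 22785) - 99986) = 1/(66006 - 99986) = 1/(-33980) = -1/33980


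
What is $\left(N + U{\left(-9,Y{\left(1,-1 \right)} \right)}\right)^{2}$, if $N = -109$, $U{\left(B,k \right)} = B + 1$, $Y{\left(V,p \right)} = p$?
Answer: $13689$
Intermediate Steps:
$U{\left(B,k \right)} = 1 + B$
$\left(N + U{\left(-9,Y{\left(1,-1 \right)} \right)}\right)^{2} = \left(-109 + \left(1 - 9\right)\right)^{2} = \left(-109 - 8\right)^{2} = \left(-117\right)^{2} = 13689$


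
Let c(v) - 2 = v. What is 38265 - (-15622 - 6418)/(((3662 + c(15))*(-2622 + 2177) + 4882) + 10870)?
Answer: 3265419145/85337 ≈ 38265.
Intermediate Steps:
c(v) = 2 + v
38265 - (-15622 - 6418)/(((3662 + c(15))*(-2622 + 2177) + 4882) + 10870) = 38265 - (-15622 - 6418)/(((3662 + (2 + 15))*(-2622 + 2177) + 4882) + 10870) = 38265 - (-22040)/(((3662 + 17)*(-445) + 4882) + 10870) = 38265 - (-22040)/((3679*(-445) + 4882) + 10870) = 38265 - (-22040)/((-1637155 + 4882) + 10870) = 38265 - (-22040)/(-1632273 + 10870) = 38265 - (-22040)/(-1621403) = 38265 - (-22040)*(-1)/1621403 = 38265 - 1*1160/85337 = 38265 - 1160/85337 = 3265419145/85337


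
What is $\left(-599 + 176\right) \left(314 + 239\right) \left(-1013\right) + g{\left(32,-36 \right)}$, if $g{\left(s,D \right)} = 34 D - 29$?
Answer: $236958694$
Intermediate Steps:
$g{\left(s,D \right)} = -29 + 34 D$
$\left(-599 + 176\right) \left(314 + 239\right) \left(-1013\right) + g{\left(32,-36 \right)} = \left(-599 + 176\right) \left(314 + 239\right) \left(-1013\right) + \left(-29 + 34 \left(-36\right)\right) = \left(-423\right) 553 \left(-1013\right) - 1253 = \left(-233919\right) \left(-1013\right) - 1253 = 236959947 - 1253 = 236958694$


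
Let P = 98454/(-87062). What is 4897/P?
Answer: -213171307/49227 ≈ -4330.4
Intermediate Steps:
P = -49227/43531 (P = 98454*(-1/87062) = -49227/43531 ≈ -1.1308)
4897/P = 4897/(-49227/43531) = 4897*(-43531/49227) = -213171307/49227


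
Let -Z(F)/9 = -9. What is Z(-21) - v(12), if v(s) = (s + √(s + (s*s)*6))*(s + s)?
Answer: -207 - 48*√219 ≈ -917.33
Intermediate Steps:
Z(F) = 81 (Z(F) = -9*(-9) = 81)
v(s) = 2*s*(s + √(s + 6*s²)) (v(s) = (s + √(s + s²*6))*(2*s) = (s + √(s + 6*s²))*(2*s) = 2*s*(s + √(s + 6*s²)))
Z(-21) - v(12) = 81 - 2*12*(12 + √(12*(1 + 6*12))) = 81 - 2*12*(12 + √(12*(1 + 72))) = 81 - 2*12*(12 + √(12*73)) = 81 - 2*12*(12 + √876) = 81 - 2*12*(12 + 2*√219) = 81 - (288 + 48*√219) = 81 + (-288 - 48*√219) = -207 - 48*√219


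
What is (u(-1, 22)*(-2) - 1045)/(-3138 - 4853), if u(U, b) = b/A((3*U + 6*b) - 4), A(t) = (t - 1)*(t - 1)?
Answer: 4016991/30717404 ≈ 0.13077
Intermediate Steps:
A(t) = (-1 + t)² (A(t) = (-1 + t)*(-1 + t) = (-1 + t)²)
u(U, b) = b/(-5 + 3*U + 6*b)² (u(U, b) = b/((-1 + ((3*U + 6*b) - 4))²) = b/((-1 + (-4 + 3*U + 6*b))²) = b/((-5 + 3*U + 6*b)²) = b/(-5 + 3*U + 6*b)²)
(u(-1, 22)*(-2) - 1045)/(-3138 - 4853) = ((22/(-5 + 3*(-1) + 6*22)²)*(-2) - 1045)/(-3138 - 4853) = ((22/(-5 - 3 + 132)²)*(-2) - 1045)/(-7991) = ((22/124²)*(-2) - 1045)*(-1/7991) = ((22*(1/15376))*(-2) - 1045)*(-1/7991) = ((11/7688)*(-2) - 1045)*(-1/7991) = (-11/3844 - 1045)*(-1/7991) = -4016991/3844*(-1/7991) = 4016991/30717404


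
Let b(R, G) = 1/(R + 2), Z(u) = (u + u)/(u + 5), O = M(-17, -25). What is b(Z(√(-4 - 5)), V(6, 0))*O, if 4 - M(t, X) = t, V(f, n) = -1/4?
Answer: 903/122 - 315*I/122 ≈ 7.4016 - 2.582*I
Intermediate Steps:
V(f, n) = -¼ (V(f, n) = -1*¼ = -¼)
M(t, X) = 4 - t
O = 21 (O = 4 - 1*(-17) = 4 + 17 = 21)
Z(u) = 2*u/(5 + u) (Z(u) = (2*u)/(5 + u) = 2*u/(5 + u))
b(R, G) = 1/(2 + R)
b(Z(√(-4 - 5)), V(6, 0))*O = 21/(2 + 2*√(-4 - 5)/(5 + √(-4 - 5))) = 21/(2 + 2*√(-9)/(5 + √(-9))) = 21/(2 + 2*(3*I)/(5 + 3*I)) = 21/(2 + 2*(3*I)*((5 - 3*I)/34)) = 21/(2 + 3*I*(5 - 3*I)/17)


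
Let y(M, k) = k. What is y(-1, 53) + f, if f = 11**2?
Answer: 174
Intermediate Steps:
f = 121
y(-1, 53) + f = 53 + 121 = 174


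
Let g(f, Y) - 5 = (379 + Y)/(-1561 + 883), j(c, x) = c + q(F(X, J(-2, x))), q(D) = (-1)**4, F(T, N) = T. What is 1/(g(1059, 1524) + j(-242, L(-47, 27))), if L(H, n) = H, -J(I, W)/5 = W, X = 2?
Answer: -678/161911 ≈ -0.0041875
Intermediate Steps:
J(I, W) = -5*W
q(D) = 1
j(c, x) = 1 + c (j(c, x) = c + 1 = 1 + c)
g(f, Y) = 3011/678 - Y/678 (g(f, Y) = 5 + (379 + Y)/(-1561 + 883) = 5 + (379 + Y)/(-678) = 5 + (379 + Y)*(-1/678) = 5 + (-379/678 - Y/678) = 3011/678 - Y/678)
1/(g(1059, 1524) + j(-242, L(-47, 27))) = 1/((3011/678 - 1/678*1524) + (1 - 242)) = 1/((3011/678 - 254/113) - 241) = 1/(1487/678 - 241) = 1/(-161911/678) = -678/161911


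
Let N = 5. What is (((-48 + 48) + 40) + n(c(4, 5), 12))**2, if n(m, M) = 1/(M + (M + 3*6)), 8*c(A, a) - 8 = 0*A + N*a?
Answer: 2825761/1764 ≈ 1601.9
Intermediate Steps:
c(A, a) = 1 + 5*a/8 (c(A, a) = 1 + (0*A + 5*a)/8 = 1 + (0 + 5*a)/8 = 1 + (5*a)/8 = 1 + 5*a/8)
n(m, M) = 1/(18 + 2*M) (n(m, M) = 1/(M + (M + 18)) = 1/(M + (18 + M)) = 1/(18 + 2*M))
(((-48 + 48) + 40) + n(c(4, 5), 12))**2 = (((-48 + 48) + 40) + 1/(2*(9 + 12)))**2 = ((0 + 40) + (1/2)/21)**2 = (40 + (1/2)*(1/21))**2 = (40 + 1/42)**2 = (1681/42)**2 = 2825761/1764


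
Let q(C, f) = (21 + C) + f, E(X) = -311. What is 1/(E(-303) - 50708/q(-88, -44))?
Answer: 111/16187 ≈ 0.0068574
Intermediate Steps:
q(C, f) = 21 + C + f
1/(E(-303) - 50708/q(-88, -44)) = 1/(-311 - 50708/(21 - 88 - 44)) = 1/(-311 - 50708/(-111)) = 1/(-311 - 50708*(-1/111)) = 1/(-311 + 50708/111) = 1/(16187/111) = 111/16187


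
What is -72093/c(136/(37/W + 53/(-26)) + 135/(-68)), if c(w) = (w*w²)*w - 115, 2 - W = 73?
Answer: -768309141185003697300000000/98364352796788120338877119121 ≈ -0.0078108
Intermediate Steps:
W = -71 (W = 2 - 1*73 = 2 - 73 = -71)
c(w) = -115 + w⁴ (c(w) = w³*w - 115 = w⁴ - 115 = -115 + w⁴)
-72093/c(136/(37/W + 53/(-26)) + 135/(-68)) = -72093/(-115 + (136/(37/(-71) + 53/(-26)) + 135/(-68))⁴) = -72093/(-115 + (136/(37*(-1/71) + 53*(-1/26)) + 135*(-1/68))⁴) = -72093/(-115 + (136/(-37/71 - 53/26) - 135/68)⁴) = -72093/(-115 + (136/(-4725/1846) - 135/68)⁴) = -72093/(-115 + (136*(-1846/4725) - 135/68)⁴) = -72093/(-115 + (-251056/4725 - 135/68)⁴) = -72093/(-115 + (-17709683/321300)⁴) = -72093/(-115 + 98365578374184487190377119121/10657194751016100000000) = -72093/98364352796788120338877119121/10657194751016100000000 = -72093*10657194751016100000000/98364352796788120338877119121 = -768309141185003697300000000/98364352796788120338877119121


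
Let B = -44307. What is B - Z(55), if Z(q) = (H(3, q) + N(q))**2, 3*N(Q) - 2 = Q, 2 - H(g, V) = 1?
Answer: -44707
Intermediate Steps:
H(g, V) = 1 (H(g, V) = 2 - 1*1 = 2 - 1 = 1)
N(Q) = 2/3 + Q/3
Z(q) = (5/3 + q/3)**2 (Z(q) = (1 + (2/3 + q/3))**2 = (5/3 + q/3)**2)
B - Z(55) = -44307 - (5 + 55)**2/9 = -44307 - 60**2/9 = -44307 - 3600/9 = -44307 - 1*400 = -44307 - 400 = -44707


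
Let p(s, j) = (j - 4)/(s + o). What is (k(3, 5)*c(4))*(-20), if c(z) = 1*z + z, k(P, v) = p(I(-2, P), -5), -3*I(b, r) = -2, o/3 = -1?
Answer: -4320/7 ≈ -617.14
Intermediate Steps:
o = -3 (o = 3*(-1) = -3)
I(b, r) = 2/3 (I(b, r) = -1/3*(-2) = 2/3)
p(s, j) = (-4 + j)/(-3 + s) (p(s, j) = (j - 4)/(s - 3) = (-4 + j)/(-3 + s))
k(P, v) = 27/7 (k(P, v) = (-4 - 5)/(-3 + 2/3) = -9/(-7/3) = -3/7*(-9) = 27/7)
c(z) = 2*z (c(z) = z + z = 2*z)
(k(3, 5)*c(4))*(-20) = (27*(2*4)/7)*(-20) = ((27/7)*8)*(-20) = (216/7)*(-20) = -4320/7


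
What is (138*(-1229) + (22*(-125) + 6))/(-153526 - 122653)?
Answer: 172346/276179 ≈ 0.62404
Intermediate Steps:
(138*(-1229) + (22*(-125) + 6))/(-153526 - 122653) = (-169602 + (-2750 + 6))/(-276179) = (-169602 - 2744)*(-1/276179) = -172346*(-1/276179) = 172346/276179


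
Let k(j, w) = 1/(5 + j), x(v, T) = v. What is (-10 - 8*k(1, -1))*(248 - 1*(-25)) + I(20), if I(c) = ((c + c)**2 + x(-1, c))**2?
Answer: 2553707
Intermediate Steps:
I(c) = (-1 + 4*c**2)**2 (I(c) = ((c + c)**2 - 1)**2 = ((2*c)**2 - 1)**2 = (4*c**2 - 1)**2 = (-1 + 4*c**2)**2)
(-10 - 8*k(1, -1))*(248 - 1*(-25)) + I(20) = (-10 - 8/(5 + 1))*(248 - 1*(-25)) + (-1 + 4*20**2)**2 = (-10 - 8/6)*(248 + 25) + (-1 + 4*400)**2 = (-10 - 8*1/6)*273 + (-1 + 1600)**2 = (-10 - 4/3)*273 + 1599**2 = -34/3*273 + 2556801 = -3094 + 2556801 = 2553707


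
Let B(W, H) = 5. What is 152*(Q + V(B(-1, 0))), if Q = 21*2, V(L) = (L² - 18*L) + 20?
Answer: -456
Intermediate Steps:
V(L) = 20 + L² - 18*L
Q = 42
152*(Q + V(B(-1, 0))) = 152*(42 + (20 + 5² - 18*5)) = 152*(42 + (20 + 25 - 90)) = 152*(42 - 45) = 152*(-3) = -456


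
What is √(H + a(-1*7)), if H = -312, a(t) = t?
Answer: I*√319 ≈ 17.861*I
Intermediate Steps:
√(H + a(-1*7)) = √(-312 - 1*7) = √(-312 - 7) = √(-319) = I*√319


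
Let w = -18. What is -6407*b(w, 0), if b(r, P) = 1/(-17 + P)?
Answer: 6407/17 ≈ 376.88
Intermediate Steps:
-6407*b(w, 0) = -6407/(-17 + 0) = -6407/(-17) = -6407*(-1/17) = 6407/17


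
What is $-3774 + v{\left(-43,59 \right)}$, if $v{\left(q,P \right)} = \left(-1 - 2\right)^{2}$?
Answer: $-3765$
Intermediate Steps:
$v{\left(q,P \right)} = 9$ ($v{\left(q,P \right)} = \left(-3\right)^{2} = 9$)
$-3774 + v{\left(-43,59 \right)} = -3774 + 9 = -3765$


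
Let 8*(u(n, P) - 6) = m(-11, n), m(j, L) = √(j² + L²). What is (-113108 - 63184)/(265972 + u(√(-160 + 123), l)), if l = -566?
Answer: -750236697216/1131908743723 + 705168*√21/1131908743723 ≈ -0.66280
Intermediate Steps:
m(j, L) = √(L² + j²)
u(n, P) = 6 + √(121 + n²)/8 (u(n, P) = 6 + √(n² + (-11)²)/8 = 6 + √(n² + 121)/8 = 6 + √(121 + n²)/8)
(-113108 - 63184)/(265972 + u(√(-160 + 123), l)) = (-113108 - 63184)/(265972 + (6 + √(121 + (√(-160 + 123))²)/8)) = -176292/(265972 + (6 + √(121 + (√(-37))²)/8)) = -176292/(265972 + (6 + √(121 + (I*√37)²)/8)) = -176292/(265972 + (6 + √(121 - 37)/8)) = -176292/(265972 + (6 + √84/8)) = -176292/(265972 + (6 + (2*√21)/8)) = -176292/(265972 + (6 + √21/4)) = -176292/(265978 + √21/4)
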